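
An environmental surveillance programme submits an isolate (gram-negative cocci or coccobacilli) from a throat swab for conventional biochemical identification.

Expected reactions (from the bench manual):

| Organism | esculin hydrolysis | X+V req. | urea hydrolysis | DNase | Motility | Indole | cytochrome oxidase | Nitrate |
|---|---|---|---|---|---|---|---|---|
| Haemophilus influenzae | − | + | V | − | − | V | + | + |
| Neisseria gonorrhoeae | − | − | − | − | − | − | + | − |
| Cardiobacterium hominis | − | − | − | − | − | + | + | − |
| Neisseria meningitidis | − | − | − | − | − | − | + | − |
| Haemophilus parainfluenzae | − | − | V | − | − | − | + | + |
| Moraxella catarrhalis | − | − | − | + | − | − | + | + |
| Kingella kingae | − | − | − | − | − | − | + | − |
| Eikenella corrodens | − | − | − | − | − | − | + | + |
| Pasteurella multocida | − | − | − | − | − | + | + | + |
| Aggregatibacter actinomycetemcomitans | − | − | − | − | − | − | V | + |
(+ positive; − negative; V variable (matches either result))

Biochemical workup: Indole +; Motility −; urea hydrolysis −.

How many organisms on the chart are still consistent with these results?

3

Motility −: all 10 remaining candidates are consistent.
Indole +: excludes 7 organisms — 3 left.
urea hydrolysis −: all 3 remaining candidates are consistent.
Still consistent: Cardiobacterium hominis, Haemophilus influenzae, Pasteurella multocida.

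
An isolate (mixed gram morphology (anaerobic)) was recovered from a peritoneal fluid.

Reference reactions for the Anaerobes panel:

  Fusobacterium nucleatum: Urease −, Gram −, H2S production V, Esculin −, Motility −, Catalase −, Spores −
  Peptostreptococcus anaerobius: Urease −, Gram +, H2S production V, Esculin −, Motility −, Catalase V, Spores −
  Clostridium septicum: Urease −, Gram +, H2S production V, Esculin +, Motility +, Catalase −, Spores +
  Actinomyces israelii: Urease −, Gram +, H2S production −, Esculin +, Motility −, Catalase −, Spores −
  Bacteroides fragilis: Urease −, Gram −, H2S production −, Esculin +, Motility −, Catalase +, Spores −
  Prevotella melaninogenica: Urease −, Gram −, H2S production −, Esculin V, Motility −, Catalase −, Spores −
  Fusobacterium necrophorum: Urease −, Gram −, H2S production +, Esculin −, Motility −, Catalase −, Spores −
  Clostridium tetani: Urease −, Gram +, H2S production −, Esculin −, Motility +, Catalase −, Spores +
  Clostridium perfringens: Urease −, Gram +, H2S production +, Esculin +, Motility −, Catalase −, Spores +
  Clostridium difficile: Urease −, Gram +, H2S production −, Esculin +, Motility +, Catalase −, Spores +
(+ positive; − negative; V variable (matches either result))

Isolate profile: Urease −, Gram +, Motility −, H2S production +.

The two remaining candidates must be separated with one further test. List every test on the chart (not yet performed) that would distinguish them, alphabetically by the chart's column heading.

Gram +: excludes Fusobacterium nucleatum, Bacteroides fragilis, Prevotella melaninogenica, Fusobacterium necrophorum — 6 left.
Motility −: excludes Clostridium septicum, Clostridium tetani, Clostridium difficile — 3 left.
Urease −: all 3 remaining candidates are consistent.
H2S production +: excludes Actinomyces israelii — 2 left.
Two candidates remain: Clostridium perfringens and Peptostreptococcus anaerobius.
  Esculin: Clostridium perfringens +, Peptostreptococcus anaerobius − — discriminates.
  Catalase: − vs V — variable for at least one, does not separate.
  Spores: Clostridium perfringens +, Peptostreptococcus anaerobius − — discriminates.

Esculin, Spores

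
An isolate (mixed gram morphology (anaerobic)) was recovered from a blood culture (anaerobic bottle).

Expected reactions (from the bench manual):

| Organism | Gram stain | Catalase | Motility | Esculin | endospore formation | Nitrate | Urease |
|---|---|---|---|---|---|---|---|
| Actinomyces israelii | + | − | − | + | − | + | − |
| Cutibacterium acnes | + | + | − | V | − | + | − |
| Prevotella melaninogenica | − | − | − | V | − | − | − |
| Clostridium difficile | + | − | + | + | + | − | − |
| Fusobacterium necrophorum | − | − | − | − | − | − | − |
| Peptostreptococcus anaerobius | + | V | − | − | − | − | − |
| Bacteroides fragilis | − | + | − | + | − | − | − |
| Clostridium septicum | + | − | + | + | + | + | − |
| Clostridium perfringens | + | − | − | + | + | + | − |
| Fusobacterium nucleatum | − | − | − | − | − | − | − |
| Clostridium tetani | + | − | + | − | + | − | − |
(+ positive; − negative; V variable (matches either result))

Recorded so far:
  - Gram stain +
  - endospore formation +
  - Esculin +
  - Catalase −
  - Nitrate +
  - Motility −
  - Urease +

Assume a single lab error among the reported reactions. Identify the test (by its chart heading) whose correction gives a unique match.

As reported, no row in the chart matches all 7 reactions.
Reversing Urease (to −) → unique match: Clostridium perfringens.
Reversing Motility → still no organism matches.
Reversing Catalase → still no organism matches.
Reversing Gram stain → still no organism matches.
Reversing Nitrate → still no organism matches.
Reversing Esculin → still no organism matches.
Reversing endospore formation → still no organism matches.

Urease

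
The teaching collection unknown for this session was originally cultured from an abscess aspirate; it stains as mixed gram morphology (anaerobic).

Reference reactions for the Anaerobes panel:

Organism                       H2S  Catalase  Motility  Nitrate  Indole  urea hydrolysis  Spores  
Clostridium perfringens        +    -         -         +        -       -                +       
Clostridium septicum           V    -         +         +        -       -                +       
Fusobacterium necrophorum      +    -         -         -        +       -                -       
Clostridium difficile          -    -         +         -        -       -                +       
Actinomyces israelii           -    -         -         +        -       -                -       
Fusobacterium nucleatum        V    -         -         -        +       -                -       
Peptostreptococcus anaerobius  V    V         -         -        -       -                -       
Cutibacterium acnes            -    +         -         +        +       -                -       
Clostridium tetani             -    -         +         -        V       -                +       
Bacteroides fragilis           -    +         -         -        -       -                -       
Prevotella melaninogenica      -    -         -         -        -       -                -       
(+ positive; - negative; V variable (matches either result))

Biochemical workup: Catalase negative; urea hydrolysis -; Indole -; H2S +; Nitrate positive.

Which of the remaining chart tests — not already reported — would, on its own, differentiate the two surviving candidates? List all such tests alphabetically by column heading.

Motility

Indole -: excludes Fusobacterium necrophorum, Fusobacterium nucleatum, Cutibacterium acnes — 8 left.
Nitrate +: excludes 5 organisms — 3 left.
Catalase -: all 3 remaining candidates are consistent.
urea hydrolysis -: all 3 remaining candidates are consistent.
H2S +: excludes Actinomyces israelii — 2 left.
Two candidates remain: Clostridium perfringens and Clostridium septicum.
  Motility: Clostridium perfringens -, Clostridium septicum + — discriminates.
  Spores: + vs + — same for both, does not separate.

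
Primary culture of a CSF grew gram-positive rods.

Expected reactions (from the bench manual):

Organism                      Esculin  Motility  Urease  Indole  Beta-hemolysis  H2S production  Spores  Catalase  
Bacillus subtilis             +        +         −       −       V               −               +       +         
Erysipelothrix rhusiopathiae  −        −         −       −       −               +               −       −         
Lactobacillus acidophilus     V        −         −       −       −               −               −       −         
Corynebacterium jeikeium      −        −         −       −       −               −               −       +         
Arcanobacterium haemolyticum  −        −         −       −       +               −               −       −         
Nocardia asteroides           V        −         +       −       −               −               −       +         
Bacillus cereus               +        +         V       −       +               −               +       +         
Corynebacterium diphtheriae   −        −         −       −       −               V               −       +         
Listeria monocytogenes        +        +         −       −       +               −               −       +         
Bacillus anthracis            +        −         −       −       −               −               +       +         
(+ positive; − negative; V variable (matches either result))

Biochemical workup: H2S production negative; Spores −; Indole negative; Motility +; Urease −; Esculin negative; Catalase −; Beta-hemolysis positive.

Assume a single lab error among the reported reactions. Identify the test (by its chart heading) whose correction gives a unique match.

Motility

As reported, no row in the chart matches all 8 reactions.
Reversing Spores → still no organism matches.
Reversing Beta-hemolysis → still no organism matches.
Reversing H2S production → still no organism matches.
Reversing Catalase → still no organism matches.
Reversing Motility (to −) → unique match: Arcanobacterium haemolyticum.
Reversing Indole → still no organism matches.
Reversing Esculin → still no organism matches.
Reversing Urease → still no organism matches.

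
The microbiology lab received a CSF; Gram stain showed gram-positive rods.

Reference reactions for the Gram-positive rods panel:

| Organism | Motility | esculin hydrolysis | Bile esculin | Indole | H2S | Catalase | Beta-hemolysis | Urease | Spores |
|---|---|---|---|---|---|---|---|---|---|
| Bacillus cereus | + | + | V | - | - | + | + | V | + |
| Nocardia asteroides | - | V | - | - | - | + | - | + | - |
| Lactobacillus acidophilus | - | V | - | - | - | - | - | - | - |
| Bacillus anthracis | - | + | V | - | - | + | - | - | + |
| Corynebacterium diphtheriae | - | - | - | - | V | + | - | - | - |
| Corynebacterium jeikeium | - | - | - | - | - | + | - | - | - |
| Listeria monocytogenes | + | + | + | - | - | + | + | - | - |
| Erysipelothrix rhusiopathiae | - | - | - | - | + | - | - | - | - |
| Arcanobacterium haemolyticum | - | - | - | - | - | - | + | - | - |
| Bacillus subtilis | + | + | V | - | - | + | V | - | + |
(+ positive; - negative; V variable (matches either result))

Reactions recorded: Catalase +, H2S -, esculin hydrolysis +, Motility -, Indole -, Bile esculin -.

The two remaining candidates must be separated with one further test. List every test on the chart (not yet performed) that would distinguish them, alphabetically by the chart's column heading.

Spores, Urease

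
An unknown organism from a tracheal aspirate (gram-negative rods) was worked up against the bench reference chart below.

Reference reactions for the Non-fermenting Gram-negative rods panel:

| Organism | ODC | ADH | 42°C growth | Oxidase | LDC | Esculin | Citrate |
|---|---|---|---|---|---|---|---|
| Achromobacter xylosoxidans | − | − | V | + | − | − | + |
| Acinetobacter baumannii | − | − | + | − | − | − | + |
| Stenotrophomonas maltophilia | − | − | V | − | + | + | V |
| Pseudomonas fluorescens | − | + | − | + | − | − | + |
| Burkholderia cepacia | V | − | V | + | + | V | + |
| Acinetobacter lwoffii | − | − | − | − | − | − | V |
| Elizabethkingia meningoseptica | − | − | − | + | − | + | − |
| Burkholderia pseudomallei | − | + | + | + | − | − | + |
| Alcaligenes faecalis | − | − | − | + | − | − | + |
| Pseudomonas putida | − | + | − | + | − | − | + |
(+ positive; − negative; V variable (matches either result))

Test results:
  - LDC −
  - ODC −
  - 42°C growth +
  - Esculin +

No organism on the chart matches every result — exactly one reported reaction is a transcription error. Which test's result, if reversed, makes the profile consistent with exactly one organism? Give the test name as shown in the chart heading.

As reported, no row in the chart matches all 4 reactions.
Reversing 42°C growth (to −) → unique match: Elizabethkingia meningoseptica.
Reversing ODC → still no organism matches.
Reversing LDC → 2 organisms match (not unique).
Reversing Esculin → 3 organisms match (not unique).

42°C growth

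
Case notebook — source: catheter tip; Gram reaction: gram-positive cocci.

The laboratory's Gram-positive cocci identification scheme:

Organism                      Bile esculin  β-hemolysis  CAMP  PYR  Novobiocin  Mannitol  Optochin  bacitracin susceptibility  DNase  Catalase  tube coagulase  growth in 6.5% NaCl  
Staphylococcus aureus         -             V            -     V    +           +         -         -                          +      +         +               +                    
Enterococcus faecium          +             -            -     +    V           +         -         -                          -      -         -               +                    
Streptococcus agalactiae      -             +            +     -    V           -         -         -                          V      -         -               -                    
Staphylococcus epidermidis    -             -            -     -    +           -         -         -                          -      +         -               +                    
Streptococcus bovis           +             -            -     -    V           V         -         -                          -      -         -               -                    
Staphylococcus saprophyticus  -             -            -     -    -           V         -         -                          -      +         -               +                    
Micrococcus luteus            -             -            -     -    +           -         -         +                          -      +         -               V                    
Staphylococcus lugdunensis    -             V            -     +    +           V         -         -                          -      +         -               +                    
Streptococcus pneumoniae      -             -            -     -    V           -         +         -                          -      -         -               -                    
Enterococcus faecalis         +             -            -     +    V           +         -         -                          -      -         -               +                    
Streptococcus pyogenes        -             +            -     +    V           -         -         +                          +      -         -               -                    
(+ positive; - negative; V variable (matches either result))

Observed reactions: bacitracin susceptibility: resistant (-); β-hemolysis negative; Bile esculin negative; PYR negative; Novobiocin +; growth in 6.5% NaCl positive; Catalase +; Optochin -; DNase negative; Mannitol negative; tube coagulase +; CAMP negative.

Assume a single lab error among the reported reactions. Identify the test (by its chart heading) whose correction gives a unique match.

tube coagulase

As reported, no row in the chart matches all 12 reactions.
Reversing Novobiocin → still no organism matches.
Reversing bacitracin susceptibility → still no organism matches.
Reversing Optochin → still no organism matches.
Reversing Catalase → still no organism matches.
Reversing tube coagulase (to -) → unique match: Staphylococcus epidermidis.
Reversing Mannitol → still no organism matches.
Reversing Bile esculin → still no organism matches.
Reversing growth in 6.5% NaCl → still no organism matches.
Reversing β-hemolysis → still no organism matches.
Reversing CAMP → still no organism matches.
Reversing DNase → still no organism matches.
Reversing PYR → still no organism matches.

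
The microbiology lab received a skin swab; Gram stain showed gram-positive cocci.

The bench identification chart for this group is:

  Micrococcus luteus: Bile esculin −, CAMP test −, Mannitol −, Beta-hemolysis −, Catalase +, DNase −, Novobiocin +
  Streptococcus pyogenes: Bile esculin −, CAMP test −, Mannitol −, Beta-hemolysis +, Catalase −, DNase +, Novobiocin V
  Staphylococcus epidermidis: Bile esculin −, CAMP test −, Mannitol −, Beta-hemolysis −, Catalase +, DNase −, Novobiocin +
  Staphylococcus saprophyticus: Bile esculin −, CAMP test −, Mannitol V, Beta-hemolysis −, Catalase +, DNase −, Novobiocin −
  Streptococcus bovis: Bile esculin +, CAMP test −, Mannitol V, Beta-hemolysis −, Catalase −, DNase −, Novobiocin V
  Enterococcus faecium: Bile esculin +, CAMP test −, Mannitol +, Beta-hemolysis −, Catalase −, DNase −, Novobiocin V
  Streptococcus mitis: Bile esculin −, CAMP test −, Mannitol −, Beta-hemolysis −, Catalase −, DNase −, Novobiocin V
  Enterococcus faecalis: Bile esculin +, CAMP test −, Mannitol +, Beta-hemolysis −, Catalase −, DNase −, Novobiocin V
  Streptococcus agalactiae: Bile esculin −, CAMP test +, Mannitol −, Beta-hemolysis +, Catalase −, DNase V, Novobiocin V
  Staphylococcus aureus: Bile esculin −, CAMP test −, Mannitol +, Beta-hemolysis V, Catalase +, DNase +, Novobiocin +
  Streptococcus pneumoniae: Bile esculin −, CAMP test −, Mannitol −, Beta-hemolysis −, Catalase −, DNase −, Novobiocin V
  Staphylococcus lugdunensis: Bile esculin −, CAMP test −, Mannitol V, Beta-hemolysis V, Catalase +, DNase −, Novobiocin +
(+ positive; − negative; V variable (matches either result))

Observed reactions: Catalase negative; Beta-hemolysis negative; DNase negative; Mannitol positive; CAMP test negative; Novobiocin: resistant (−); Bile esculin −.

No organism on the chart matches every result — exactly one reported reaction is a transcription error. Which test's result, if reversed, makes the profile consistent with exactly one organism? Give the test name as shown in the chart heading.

Catalase

As reported, no row in the chart matches all 7 reactions.
Reversing CAMP test → still no organism matches.
Reversing DNase → still no organism matches.
Reversing Beta-hemolysis → still no organism matches.
Reversing Catalase (to +) → unique match: Staphylococcus saprophyticus.
Reversing Bile esculin → 3 organisms match (not unique).
Reversing Mannitol → 2 organisms match (not unique).
Reversing Novobiocin → still no organism matches.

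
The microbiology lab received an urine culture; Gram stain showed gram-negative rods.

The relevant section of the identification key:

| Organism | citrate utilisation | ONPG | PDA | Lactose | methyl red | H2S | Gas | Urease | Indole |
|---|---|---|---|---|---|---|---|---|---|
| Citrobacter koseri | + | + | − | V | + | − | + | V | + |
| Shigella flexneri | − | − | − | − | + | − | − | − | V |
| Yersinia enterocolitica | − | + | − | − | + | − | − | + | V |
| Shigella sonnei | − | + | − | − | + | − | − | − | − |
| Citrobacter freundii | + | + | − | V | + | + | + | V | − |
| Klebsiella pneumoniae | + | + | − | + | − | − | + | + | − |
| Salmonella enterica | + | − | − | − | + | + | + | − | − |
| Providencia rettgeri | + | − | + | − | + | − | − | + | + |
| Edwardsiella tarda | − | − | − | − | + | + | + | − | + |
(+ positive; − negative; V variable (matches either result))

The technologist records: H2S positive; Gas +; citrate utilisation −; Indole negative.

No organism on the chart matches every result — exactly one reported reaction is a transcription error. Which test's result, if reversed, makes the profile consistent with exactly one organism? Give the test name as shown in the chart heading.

Indole

As reported, no row in the chart matches all 4 reactions.
Reversing Indole (to +) → unique match: Edwardsiella tarda.
Reversing Gas → still no organism matches.
Reversing citrate utilisation → 2 organisms match (not unique).
Reversing H2S → still no organism matches.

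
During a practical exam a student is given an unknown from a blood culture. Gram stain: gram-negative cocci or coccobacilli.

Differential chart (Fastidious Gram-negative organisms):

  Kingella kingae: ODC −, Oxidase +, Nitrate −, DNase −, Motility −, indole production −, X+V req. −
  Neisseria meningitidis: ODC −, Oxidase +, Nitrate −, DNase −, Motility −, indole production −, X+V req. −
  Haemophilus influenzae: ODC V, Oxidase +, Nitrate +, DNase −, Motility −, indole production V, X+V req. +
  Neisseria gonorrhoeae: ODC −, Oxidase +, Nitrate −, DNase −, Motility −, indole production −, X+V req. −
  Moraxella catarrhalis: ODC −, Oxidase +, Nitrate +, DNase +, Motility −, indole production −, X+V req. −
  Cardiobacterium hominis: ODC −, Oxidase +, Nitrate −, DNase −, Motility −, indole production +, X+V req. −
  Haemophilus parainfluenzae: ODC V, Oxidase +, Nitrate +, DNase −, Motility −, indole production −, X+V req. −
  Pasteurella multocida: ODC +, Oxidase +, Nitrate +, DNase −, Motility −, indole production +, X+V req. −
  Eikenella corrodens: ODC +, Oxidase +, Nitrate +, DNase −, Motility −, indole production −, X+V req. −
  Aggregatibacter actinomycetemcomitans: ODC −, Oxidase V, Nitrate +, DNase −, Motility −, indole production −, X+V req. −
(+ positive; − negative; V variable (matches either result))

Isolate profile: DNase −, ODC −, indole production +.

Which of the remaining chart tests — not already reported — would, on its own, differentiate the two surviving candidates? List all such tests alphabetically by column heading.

DNase −: excludes Moraxella catarrhalis — 9 left.
indole production +: excludes 6 organisms — 3 left.
ODC −: excludes Pasteurella multocida — 2 left.
Two candidates remain: Cardiobacterium hominis and Haemophilus influenzae.
  Oxidase: + vs + — same for both, does not separate.
  Nitrate: Cardiobacterium hominis −, Haemophilus influenzae + — discriminates.
  Motility: − vs − — same for both, does not separate.
  X+V req.: Cardiobacterium hominis −, Haemophilus influenzae + — discriminates.

Nitrate, X+V req.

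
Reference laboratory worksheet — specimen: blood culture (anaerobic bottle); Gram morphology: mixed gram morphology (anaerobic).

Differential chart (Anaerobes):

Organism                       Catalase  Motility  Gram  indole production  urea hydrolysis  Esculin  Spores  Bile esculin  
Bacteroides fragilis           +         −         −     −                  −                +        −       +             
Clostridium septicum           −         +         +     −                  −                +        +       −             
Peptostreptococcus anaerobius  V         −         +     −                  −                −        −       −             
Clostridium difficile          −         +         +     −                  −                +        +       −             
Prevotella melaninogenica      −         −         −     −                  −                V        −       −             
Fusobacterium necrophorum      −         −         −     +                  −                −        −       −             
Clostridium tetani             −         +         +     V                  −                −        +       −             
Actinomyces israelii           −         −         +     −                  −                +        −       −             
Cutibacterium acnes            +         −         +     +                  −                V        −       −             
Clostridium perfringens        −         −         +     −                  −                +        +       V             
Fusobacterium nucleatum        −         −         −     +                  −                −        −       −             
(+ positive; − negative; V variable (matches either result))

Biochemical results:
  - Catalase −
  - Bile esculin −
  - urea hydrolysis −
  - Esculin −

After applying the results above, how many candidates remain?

Esculin −: excludes 5 organisms — 6 left.
Bile esculin −: all 6 remaining candidates are consistent.
urea hydrolysis −: all 6 remaining candidates are consistent.
Catalase −: excludes Cutibacterium acnes — 5 left.
Still consistent: Clostridium tetani, Fusobacterium necrophorum, Fusobacterium nucleatum, Peptostreptococcus anaerobius, Prevotella melaninogenica.

5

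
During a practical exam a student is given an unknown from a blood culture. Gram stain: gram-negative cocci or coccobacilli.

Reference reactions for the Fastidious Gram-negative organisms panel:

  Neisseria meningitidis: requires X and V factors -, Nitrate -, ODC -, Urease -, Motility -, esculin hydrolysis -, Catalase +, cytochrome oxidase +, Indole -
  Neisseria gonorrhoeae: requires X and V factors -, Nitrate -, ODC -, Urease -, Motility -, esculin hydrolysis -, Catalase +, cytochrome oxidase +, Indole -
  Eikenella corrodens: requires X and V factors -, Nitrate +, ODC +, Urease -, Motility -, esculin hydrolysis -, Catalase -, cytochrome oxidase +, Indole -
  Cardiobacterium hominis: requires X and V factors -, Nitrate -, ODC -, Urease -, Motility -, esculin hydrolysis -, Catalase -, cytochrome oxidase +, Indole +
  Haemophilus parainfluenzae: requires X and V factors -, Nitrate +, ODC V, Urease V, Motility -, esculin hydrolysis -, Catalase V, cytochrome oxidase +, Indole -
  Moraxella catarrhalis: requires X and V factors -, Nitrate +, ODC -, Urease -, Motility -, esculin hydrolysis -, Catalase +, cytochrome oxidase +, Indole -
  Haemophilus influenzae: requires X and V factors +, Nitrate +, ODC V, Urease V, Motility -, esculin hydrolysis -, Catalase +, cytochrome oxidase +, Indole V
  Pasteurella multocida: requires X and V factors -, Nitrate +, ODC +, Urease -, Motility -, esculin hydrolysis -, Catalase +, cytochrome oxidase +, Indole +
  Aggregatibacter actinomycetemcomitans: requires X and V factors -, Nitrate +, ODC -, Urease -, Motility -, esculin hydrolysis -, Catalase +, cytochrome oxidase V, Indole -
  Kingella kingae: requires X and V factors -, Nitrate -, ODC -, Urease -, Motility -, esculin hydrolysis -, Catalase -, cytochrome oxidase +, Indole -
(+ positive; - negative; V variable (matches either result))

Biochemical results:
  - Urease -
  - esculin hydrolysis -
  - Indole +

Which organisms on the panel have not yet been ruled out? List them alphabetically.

Cardiobacterium hominis, Haemophilus influenzae, Pasteurella multocida

Urease -: all 10 remaining candidates are consistent.
Indole +: excludes 7 organisms — 3 left.
esculin hydrolysis -: all 3 remaining candidates are consistent.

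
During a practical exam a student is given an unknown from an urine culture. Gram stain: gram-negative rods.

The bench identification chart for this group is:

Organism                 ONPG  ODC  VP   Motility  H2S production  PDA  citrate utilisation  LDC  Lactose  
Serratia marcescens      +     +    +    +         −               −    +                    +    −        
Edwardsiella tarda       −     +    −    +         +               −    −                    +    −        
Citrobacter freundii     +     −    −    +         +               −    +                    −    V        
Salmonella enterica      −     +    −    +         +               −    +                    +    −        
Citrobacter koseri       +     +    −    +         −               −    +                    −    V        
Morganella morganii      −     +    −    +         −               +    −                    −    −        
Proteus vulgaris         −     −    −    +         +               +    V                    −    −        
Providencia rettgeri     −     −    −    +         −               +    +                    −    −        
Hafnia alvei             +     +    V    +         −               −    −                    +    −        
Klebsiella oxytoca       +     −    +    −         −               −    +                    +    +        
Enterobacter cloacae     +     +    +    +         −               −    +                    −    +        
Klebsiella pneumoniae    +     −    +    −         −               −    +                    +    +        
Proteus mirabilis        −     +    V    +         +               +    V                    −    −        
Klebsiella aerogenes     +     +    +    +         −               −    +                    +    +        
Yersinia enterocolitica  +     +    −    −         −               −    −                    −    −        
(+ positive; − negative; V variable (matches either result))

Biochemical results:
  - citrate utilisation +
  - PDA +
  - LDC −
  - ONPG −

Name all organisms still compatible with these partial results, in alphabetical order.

Proteus mirabilis, Proteus vulgaris, Providencia rettgeri

ONPG −: excludes 9 organisms — 6 left.
LDC −: excludes Edwardsiella tarda, Salmonella enterica — 4 left.
PDA +: all 4 remaining candidates are consistent.
citrate utilisation +: excludes Morganella morganii — 3 left.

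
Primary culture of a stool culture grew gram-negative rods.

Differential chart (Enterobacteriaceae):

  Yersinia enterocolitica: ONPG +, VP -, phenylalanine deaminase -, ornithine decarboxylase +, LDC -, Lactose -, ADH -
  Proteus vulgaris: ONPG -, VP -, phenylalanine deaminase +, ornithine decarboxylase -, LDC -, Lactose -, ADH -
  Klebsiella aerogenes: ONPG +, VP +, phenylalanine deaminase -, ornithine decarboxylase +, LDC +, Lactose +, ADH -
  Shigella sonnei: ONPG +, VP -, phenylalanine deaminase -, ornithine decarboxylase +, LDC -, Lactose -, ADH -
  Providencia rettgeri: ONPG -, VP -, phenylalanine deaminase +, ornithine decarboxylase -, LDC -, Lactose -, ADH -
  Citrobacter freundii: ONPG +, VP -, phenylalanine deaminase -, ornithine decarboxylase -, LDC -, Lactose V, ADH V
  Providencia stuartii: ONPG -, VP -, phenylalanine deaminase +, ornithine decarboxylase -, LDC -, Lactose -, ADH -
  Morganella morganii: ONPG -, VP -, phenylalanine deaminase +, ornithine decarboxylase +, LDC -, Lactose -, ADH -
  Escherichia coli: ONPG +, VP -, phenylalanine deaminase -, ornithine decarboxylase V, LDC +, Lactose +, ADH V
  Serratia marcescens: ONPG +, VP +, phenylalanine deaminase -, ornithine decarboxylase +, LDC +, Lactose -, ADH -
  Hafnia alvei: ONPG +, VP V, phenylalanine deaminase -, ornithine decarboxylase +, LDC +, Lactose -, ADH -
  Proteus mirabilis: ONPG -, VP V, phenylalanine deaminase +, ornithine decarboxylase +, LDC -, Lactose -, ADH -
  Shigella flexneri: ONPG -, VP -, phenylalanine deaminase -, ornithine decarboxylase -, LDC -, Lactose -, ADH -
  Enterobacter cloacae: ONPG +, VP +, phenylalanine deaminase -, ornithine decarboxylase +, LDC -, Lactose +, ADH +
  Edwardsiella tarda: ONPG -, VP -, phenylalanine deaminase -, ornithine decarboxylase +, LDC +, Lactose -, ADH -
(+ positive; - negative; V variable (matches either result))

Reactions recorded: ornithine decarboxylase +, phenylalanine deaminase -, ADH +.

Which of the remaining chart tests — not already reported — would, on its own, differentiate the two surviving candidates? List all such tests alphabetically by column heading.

LDC, VP

phenylalanine deaminase -: excludes 5 organisms — 10 left.
ornithine decarboxylase +: excludes Citrobacter freundii, Shigella flexneri — 8 left.
ADH +: excludes 6 organisms — 2 left.
Two candidates remain: Enterobacter cloacae and Escherichia coli.
  ONPG: + vs + — same for both, does not separate.
  VP: Enterobacter cloacae +, Escherichia coli - — discriminates.
  LDC: Enterobacter cloacae -, Escherichia coli + — discriminates.
  Lactose: + vs + — same for both, does not separate.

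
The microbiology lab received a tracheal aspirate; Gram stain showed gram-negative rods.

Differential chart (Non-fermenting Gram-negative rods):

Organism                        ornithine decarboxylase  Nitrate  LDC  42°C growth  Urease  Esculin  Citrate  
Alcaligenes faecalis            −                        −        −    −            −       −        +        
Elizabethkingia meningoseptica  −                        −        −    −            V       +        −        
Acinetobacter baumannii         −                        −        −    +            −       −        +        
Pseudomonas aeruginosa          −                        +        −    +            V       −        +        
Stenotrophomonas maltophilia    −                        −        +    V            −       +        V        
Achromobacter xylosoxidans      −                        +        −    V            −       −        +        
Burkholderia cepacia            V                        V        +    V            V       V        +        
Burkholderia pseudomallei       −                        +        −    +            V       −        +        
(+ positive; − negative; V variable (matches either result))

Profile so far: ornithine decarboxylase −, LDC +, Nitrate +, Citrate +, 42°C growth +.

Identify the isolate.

Burkholderia cepacia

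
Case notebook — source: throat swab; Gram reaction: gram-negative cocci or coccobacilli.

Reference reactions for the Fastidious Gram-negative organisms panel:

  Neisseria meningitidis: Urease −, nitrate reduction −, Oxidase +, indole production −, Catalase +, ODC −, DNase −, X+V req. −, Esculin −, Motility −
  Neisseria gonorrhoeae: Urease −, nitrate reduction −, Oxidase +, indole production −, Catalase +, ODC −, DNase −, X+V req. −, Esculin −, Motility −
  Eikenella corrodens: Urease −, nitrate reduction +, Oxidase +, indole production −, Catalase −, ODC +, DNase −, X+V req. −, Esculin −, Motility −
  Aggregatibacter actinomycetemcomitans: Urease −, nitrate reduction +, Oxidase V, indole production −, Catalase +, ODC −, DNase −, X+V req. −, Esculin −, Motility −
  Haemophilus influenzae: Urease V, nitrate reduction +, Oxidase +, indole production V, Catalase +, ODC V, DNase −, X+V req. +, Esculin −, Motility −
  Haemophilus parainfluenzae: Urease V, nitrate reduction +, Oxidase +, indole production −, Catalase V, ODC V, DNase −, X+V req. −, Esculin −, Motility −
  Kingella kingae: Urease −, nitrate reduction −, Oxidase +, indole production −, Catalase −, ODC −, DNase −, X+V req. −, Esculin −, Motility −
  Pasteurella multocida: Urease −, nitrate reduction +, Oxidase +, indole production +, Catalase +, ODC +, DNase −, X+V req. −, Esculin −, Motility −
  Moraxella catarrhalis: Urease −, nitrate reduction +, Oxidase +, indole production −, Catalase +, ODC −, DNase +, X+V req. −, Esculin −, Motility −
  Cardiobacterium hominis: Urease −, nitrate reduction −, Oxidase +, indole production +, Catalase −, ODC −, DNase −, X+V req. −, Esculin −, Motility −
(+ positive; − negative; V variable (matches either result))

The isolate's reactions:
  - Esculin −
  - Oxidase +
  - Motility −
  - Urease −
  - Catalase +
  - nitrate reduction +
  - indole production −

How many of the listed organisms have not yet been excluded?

4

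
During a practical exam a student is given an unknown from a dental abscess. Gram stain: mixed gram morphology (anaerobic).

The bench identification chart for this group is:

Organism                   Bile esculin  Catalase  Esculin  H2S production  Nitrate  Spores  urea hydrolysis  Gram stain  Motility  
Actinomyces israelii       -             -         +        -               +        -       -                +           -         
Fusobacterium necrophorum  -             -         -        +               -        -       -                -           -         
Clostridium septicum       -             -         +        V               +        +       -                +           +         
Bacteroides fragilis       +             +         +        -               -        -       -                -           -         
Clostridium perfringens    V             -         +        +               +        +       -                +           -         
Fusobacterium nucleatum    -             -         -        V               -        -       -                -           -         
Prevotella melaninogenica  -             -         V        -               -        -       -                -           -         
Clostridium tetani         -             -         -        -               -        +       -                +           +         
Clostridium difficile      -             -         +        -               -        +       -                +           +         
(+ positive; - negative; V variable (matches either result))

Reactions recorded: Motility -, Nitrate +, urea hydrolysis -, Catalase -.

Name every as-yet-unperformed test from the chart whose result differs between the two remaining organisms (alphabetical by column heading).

Catalase -: excludes Bacteroides fragilis — 8 left.
urea hydrolysis -: all 8 remaining candidates are consistent.
Motility -: excludes Clostridium septicum, Clostridium tetani, Clostridium difficile — 5 left.
Nitrate +: excludes Fusobacterium necrophorum, Fusobacterium nucleatum, Prevotella melaninogenica — 2 left.
Two candidates remain: Actinomyces israelii and Clostridium perfringens.
  Bile esculin: - vs V — variable for at least one, does not separate.
  Esculin: + vs + — same for both, does not separate.
  H2S production: Actinomyces israelii -, Clostridium perfringens + — discriminates.
  Spores: Actinomyces israelii -, Clostridium perfringens + — discriminates.
  Gram stain: + vs + — same for both, does not separate.

H2S production, Spores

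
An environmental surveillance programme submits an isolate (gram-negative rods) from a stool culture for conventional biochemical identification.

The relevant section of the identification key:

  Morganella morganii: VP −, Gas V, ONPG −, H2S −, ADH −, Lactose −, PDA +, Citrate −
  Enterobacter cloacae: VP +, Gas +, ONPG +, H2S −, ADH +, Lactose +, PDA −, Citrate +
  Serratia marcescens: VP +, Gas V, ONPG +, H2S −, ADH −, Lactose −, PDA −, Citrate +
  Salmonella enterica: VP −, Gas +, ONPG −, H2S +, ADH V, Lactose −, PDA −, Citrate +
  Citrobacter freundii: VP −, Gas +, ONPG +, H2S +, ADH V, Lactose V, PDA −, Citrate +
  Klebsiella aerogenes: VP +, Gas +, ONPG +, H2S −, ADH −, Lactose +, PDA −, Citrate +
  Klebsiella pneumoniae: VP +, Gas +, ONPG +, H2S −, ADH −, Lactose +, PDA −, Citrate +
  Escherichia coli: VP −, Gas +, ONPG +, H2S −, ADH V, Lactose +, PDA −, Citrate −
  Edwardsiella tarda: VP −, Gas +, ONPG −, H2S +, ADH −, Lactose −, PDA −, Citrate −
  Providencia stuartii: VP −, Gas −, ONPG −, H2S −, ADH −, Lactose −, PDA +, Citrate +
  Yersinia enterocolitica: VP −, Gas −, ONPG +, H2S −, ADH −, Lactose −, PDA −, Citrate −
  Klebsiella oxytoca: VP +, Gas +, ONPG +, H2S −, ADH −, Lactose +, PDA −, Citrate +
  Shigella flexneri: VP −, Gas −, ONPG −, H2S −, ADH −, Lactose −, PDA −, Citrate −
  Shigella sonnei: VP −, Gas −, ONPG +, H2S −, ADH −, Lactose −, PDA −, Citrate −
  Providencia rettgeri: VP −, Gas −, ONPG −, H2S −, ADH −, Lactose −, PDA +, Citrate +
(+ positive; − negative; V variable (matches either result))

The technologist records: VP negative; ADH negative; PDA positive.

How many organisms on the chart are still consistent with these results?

3

PDA +: excludes 12 organisms — 3 left.
VP −: all 3 remaining candidates are consistent.
ADH −: all 3 remaining candidates are consistent.
Still consistent: Morganella morganii, Providencia rettgeri, Providencia stuartii.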